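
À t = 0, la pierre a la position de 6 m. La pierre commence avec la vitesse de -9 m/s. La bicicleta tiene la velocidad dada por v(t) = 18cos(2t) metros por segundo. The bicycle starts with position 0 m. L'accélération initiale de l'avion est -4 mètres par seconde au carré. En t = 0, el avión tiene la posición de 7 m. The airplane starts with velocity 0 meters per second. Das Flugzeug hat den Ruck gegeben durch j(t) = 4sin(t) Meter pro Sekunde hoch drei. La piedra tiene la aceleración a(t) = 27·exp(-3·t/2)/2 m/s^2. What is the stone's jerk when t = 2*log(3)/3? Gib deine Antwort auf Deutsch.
Um dies zu lösen, müssen wir 1 Ableitung unserer Gleichung für die Beschleunigung a(t) = 27·exp(-3·t/2)/2 nehmen. Mit d/dt von a(t) finden wir j(t) = -81·exp(-3·t/2)/4. Aus der Gleichung für den Ruck j(t) = -81·exp(-3·t/2)/4, setzen wir t = 2*log(3)/3 ein und erhalten j = -27/4.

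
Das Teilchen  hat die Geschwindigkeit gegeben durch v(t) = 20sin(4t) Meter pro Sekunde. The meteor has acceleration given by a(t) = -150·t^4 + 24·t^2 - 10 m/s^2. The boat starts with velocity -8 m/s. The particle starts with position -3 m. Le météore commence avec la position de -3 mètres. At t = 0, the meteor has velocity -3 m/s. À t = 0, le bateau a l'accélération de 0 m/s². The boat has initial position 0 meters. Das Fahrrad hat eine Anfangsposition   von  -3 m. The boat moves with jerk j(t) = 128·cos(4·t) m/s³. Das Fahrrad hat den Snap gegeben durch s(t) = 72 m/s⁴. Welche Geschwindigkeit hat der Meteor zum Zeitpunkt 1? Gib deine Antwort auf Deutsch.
Um dies zu lösen, müssen wir 1 Stammfunktion unserer Gleichung für die Beschleunigung a(t) = -150·t^4 + 24·t^2 - 10 finden. Die Stammfunktion von der Beschleunigung ist die Geschwindigkeit. Mit v(0) = -3 erhalten wir v(t) = -30·t^5 + 8·t^3 - 10·t - 3. Wir haben die Geschwindigkeit v(t) = -30·t^5 + 8·t^3 - 10·t - 3. Durch Einsetzen von t = 1: v(1) = -35.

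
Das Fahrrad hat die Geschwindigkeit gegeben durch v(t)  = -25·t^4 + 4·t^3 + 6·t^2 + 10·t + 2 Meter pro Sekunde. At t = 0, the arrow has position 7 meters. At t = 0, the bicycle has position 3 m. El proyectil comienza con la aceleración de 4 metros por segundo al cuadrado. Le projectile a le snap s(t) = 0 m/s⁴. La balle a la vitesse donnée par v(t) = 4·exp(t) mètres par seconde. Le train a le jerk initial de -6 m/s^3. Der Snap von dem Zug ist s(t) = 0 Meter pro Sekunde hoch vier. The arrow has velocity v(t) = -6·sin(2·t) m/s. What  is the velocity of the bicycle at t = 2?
From the given velocity equation v(t) = -25·t^4 + 4·t^3 + 6·t^2 + 10·t + 2, we substitute t = 2 to get v = -322.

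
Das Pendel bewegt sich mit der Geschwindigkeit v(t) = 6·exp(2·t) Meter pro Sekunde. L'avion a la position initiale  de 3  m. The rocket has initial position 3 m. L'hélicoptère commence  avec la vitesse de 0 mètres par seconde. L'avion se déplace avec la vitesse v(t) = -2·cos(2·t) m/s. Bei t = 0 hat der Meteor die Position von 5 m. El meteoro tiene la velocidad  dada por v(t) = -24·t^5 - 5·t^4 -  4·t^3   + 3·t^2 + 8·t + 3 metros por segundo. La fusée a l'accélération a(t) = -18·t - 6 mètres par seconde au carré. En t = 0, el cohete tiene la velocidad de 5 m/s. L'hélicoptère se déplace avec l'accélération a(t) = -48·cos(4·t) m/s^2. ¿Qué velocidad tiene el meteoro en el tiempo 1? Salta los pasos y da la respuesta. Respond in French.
v(1) = -19.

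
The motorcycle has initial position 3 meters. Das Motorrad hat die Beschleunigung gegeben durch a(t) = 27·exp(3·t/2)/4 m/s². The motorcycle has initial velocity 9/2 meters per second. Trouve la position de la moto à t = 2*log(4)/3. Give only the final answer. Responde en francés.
La réponse est 12.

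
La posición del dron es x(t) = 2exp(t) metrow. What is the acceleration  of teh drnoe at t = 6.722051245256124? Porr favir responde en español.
Partiendo de la posición x(t) = 2·exp(t), tomamos 2 derivadas. Tomando d/dt de x(t), encontramos v(t) = 2·exp(t). La derivada de la velocidad da la aceleración: a(t) = 2·exp(t). Tenemos la aceleración a(t) = 2·exp(t). Sustituyendo t = 6.722051245256124: a(6.722051245256124) = 1661.03872866431.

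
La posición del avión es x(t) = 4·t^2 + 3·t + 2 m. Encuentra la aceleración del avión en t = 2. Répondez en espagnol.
Partiendo de la posición x(t) = 4·t^2 + 3·t + 2, tomamos 2 derivadas. La derivada de la posición da la velocidad: v(t) = 8·t + 3. Derivando la velocidad, obtenemos la aceleración: a(t) = 8. Usando a(t) = 8 y sustituyendo t = 2, encontramos a = 8.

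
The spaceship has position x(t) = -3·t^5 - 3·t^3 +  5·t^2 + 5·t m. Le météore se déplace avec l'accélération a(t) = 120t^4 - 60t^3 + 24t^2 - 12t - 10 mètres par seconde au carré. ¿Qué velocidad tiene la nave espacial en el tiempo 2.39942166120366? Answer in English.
Starting from position x(t) = -3·t^5 - 3·t^3 + 5·t^2 + 5·t, we take 1 derivative. Taking d/dt of x(t), we find v(t) = -15·t^4 - 9·t^2 + 10·t + 5. We have velocity v(t) = -15·t^4 - 9·t^2 + 10·t + 5. Substituting t = 2.39942166120366: v(2.39942166120366) = -520.005278195389.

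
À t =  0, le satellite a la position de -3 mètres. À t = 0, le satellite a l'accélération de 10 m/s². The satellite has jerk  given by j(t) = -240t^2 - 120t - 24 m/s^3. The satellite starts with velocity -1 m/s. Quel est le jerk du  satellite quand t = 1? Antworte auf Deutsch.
Wir haben den Ruck j(t) = -240·t^2 - 120·t - 24. Durch Einsetzen von t = 1: j(1) = -384.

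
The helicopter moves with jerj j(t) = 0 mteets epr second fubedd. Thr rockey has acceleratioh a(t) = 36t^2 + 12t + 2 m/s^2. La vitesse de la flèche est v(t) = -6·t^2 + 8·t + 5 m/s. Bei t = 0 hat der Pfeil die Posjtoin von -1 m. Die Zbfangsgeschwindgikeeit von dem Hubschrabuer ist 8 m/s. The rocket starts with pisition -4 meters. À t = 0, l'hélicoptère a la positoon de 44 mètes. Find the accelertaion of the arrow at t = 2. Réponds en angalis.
To solve this, we need to take 1 derivative of our velocity equation v(t) = -6·t^2 + 8·t + 5. The derivative of velocity gives acceleration: a(t) = 8 - 12·t. From the given acceleration equation a(t) = 8 - 12·t, we substitute t = 2 to get a = -16.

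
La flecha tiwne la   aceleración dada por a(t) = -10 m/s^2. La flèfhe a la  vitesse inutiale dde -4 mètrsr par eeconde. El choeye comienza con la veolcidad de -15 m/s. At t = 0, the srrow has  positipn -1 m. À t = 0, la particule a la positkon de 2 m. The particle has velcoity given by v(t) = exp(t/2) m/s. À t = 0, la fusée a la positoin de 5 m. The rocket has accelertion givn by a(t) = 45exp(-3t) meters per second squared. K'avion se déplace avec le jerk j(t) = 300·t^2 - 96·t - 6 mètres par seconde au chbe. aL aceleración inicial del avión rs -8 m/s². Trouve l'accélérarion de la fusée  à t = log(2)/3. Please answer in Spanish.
De la ecuación de la aceleración a(t) = 45·exp(-3·t), sustituimos t = log(2)/3 para obtener a = 45/2.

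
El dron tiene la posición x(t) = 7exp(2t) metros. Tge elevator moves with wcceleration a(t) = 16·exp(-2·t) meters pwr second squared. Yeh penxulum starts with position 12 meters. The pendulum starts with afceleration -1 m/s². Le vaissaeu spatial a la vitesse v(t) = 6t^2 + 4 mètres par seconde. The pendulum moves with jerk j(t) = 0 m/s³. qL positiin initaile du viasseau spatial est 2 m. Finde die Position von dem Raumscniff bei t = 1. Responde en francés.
Nous devons trouver l'intégrale de notre équation de la vitesse v(t) = 6·t^2 + 4 1 fois. L'intégrale de la vitesse, avec x(0) = 2, donne la position: x(t) = 2·t^3 + 4·t + 2. Nous avons la position x(t) = 2·t^3 + 4·t + 2. En substituant t = 1: x(1) = 8.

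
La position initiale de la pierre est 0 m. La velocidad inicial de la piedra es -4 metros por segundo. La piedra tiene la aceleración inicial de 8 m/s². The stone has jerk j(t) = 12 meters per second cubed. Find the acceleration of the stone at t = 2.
To solve this, we need to take 1 antiderivative of our jerk equation j(t) = 12. Integrating jerk and using the initial condition a(0) = 8, we get a(t) = 12·t + 8. Using a(t) = 12·t + 8 and substituting t = 2, we find a = 32.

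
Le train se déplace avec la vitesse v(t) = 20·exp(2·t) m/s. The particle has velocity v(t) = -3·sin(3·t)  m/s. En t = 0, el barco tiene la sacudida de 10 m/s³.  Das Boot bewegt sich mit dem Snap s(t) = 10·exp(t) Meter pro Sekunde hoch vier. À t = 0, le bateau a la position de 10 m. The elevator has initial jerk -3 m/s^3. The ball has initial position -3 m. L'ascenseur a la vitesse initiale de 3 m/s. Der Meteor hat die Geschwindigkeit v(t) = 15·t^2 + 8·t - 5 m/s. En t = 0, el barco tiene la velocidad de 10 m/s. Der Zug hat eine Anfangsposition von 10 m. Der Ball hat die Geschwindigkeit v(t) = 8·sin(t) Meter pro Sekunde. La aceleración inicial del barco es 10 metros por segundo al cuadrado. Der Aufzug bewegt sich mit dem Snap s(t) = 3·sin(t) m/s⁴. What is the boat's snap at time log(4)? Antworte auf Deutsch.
Wir haben den Snap s(t) = 10·exp(t). Durch Einsetzen von t = log(4): s(log(4)) = 40.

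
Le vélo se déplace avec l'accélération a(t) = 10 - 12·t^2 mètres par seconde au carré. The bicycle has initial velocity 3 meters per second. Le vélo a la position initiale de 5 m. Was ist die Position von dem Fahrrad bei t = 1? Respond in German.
Um dies zu lösen, müssen wir 2 Integrale unserer Gleichung für die Beschleunigung a(t) = 10 - 12·t^2 finden. Mit ∫a(t)dt und Anwendung von v(0) = 3, finden wir v(t) = -4·t^3 + 10·t + 3. Durch Integration von der Geschwindigkeit und Verwendung der Anfangsbedingung x(0) = 5, erhalten wir x(t) = -t^4 + 5·t^2 + 3·t + 5. Mit x(t) = -t^4 + 5·t^2 + 3·t + 5 und Einsetzen von t = 1, finden wir x = 12.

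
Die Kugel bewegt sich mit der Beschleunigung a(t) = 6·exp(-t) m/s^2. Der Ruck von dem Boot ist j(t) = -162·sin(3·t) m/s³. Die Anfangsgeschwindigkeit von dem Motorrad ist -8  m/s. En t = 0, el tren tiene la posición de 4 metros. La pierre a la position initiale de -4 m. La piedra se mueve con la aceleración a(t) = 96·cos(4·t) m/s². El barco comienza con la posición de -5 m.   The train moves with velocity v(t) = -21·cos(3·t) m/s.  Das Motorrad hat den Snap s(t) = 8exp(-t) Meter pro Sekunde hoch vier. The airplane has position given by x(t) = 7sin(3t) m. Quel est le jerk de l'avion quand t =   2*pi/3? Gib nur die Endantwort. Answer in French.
La réponse est -189.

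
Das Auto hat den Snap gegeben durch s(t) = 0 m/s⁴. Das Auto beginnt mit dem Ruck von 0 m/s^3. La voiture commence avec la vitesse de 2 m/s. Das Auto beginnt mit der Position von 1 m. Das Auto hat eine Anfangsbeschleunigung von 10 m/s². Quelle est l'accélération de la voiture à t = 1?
En partant du snap s(t) = 0, nous prenons 2 primitives. En prenant ∫s(t)dt et en appliquant j(0) = 0, nous trouvons j(t) = 0. En prenant ∫j(t)dt et en appliquant a(0) = 10, nous trouvons a(t) = 10. En utilisant a(t) = 10 et en substituant t = 1, nous trouvons a = 10.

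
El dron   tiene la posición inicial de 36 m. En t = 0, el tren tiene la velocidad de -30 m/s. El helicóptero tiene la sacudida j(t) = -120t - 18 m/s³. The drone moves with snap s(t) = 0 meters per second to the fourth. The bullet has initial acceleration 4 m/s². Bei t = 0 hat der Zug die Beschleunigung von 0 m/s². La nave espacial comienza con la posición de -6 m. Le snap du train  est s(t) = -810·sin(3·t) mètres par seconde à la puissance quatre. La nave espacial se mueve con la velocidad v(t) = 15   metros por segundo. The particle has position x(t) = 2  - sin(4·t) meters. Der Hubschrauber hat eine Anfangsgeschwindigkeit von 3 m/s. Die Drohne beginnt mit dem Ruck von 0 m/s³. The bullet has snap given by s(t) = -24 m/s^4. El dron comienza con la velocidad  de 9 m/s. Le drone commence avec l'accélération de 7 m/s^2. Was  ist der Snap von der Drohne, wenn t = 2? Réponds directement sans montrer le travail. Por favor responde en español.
La respuesta es 0.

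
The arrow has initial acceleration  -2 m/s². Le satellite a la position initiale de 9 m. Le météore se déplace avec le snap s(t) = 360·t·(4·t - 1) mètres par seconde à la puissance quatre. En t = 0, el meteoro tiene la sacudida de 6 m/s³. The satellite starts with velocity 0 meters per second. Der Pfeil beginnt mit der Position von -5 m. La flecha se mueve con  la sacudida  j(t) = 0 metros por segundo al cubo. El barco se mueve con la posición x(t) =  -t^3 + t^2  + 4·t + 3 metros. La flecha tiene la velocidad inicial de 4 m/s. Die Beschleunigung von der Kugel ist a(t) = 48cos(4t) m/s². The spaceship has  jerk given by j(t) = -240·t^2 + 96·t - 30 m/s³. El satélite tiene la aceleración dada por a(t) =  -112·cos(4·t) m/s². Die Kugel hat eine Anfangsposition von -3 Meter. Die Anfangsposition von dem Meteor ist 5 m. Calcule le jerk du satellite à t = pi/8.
En partant de l'accélération a(t) = -112·cos(4·t), nous prenons 1 dérivée. La dérivée de l'accélération donne le jerk: j(t) = 448·sin(4·t). En utilisant j(t) = 448·sin(4·t) et en substituant t = pi/8, nous trouvons j = 448.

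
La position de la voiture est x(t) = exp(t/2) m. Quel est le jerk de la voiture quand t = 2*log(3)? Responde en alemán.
Wir müssen unsere Gleichung für die Position x(t) = exp(t/2) 3-mal ableiten. Die Ableitung von der Position ergibt die Geschwindigkeit: v(t) = exp(t/2)/2. Mit d/dt von v(t) finden wir a(t) = exp(t/2)/4. Mit d/dt von a(t) finden wir j(t) = exp(t/2)/8. Aus der Gleichung für den Ruck j(t) = exp(t/2)/8, setzen wir t = 2*log(3) ein und erhalten j = 3/8.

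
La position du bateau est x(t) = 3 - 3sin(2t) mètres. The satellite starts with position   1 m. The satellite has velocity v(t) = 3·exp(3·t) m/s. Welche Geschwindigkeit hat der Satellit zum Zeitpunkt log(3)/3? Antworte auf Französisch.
En utilisant v(t) = 3·exp(3·t) et en substituant t = log(3)/3, nous trouvons v = 9.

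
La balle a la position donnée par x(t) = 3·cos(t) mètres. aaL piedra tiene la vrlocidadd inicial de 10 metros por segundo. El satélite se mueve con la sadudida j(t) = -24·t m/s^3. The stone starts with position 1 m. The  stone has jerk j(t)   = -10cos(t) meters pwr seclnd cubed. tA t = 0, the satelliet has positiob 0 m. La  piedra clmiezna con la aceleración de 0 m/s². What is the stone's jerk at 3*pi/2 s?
From the given jerk equation j(t) = -10·cos(t), we substitute t = 3*pi/2 to get j = 0.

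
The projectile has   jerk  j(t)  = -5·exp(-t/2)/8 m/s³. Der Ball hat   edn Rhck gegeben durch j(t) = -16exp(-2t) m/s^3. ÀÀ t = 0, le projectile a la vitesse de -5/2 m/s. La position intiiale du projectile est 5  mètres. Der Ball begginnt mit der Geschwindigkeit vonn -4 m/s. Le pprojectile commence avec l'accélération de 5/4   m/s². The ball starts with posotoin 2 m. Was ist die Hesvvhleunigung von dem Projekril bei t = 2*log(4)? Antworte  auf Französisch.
Nous devons intégrer notre équation du jerk j(t) = -5·exp(-t/2)/8 1 fois. La primitive du jerk est l'accélération. En utilisant a(0) = 5/4, nous obtenons a(t) = 5·exp(-t/2)/4. Nous avons l'accélération a(t) = 5·exp(-t/2)/4. En substituant t = 2*log(4): a(2*log(4)) = 5/16.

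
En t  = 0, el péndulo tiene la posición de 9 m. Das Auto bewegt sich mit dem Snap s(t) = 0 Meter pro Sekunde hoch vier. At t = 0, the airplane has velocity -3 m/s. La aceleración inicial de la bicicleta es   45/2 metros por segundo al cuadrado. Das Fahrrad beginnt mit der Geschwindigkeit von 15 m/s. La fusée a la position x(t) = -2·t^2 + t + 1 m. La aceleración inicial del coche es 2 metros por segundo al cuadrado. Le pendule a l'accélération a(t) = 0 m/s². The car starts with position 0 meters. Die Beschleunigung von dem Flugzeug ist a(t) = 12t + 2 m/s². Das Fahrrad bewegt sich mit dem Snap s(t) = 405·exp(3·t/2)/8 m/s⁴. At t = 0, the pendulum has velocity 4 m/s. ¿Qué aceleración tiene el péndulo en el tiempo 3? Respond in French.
En utilisant a(t) = 0 et en substituant t = 3, nous trouvons a = 0.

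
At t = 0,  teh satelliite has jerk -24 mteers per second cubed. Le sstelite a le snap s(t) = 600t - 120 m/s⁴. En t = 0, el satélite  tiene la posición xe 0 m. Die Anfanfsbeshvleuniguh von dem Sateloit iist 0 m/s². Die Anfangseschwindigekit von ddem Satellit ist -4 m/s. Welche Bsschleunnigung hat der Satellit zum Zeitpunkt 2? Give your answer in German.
Ausgehend von dem Snap s(t) = 600·t - 120, nehmen wir 2 Integrale. Durch Integration von dem Snap und Verwendung der Anfangsbedingung j(0) = -24, erhalten wir j(t) = 300·t^2 - 120·t - 24. Mit ∫j(t)dt und Anwendung von a(0) = 0, finden wir a(t) = 4·t·(25·t^2 - 15·t - 6). Wir haben die Beschleunigung a(t) = 4·t·(25·t^2 - 15·t - 6). Durch Einsetzen von t = 2: a(2) = 512.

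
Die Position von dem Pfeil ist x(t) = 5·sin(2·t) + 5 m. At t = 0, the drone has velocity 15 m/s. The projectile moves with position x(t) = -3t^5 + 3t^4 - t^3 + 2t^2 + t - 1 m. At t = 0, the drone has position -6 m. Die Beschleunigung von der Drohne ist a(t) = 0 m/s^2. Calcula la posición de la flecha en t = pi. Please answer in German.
Wir haben die Position x(t) = 5·sin(2·t) + 5. Durch Einsetzen von t = pi: x(pi) = 5.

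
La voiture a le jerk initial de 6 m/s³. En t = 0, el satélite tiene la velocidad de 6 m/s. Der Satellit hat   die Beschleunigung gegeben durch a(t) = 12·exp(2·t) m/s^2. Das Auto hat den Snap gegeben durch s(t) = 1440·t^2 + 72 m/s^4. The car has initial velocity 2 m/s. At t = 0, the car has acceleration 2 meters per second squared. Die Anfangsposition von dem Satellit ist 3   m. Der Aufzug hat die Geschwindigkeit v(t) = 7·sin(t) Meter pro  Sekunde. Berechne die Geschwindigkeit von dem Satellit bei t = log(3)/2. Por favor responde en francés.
Nous devons trouver l'intégrale de notre équation de l'accélération a(t) = 12·exp(2·t) 1 fois. En prenant ∫a(t)dt et en appliquant v(0) = 6, nous trouvons v(t) = 6·exp(2·t). En utilisant v(t) = 6·exp(2·t) et en substituant t = log(3)/2, nous trouvons v = 18.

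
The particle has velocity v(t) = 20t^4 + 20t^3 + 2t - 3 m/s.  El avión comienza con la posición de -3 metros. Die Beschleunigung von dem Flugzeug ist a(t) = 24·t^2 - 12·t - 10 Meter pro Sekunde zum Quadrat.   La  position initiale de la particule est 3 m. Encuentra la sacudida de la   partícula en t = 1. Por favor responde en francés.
Pour résoudre ceci, nous devons prendre 2 dérivées de notre équation de la vitesse v(t) = 20·t^4 + 20·t^3 + 2·t - 3. La dérivée de la vitesse donne l'accélération: a(t) = 80·t^3 + 60·t^2 + 2. En dérivant l'accélération, nous obtenons le jerk: j(t) = 240·t^2 + 120·t. En utilisant j(t) = 240·t^2 + 120·t et en substituant t = 1, nous trouvons j = 360.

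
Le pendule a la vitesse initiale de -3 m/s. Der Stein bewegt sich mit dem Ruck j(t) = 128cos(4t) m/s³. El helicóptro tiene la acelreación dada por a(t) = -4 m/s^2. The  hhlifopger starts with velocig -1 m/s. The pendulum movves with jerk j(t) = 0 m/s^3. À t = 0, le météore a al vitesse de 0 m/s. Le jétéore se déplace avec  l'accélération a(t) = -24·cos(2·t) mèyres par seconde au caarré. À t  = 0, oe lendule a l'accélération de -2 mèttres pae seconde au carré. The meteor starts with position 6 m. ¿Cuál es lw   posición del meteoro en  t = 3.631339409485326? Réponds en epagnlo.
Debemos encontrar la antiderivada de nuestra ecuación de la aceleración a(t) = -24·cos(2·t) 2 veces. Tomando ∫a(t)dt y aplicando v(0) = 0, encontramos v(t) = -12·sin(2·t). La antiderivada de la velocidad es la posición. Usando x(0) = 6, obtenemos x(t) = 6·cos(2·t). Tenemos la posición x(t) = 6·cos(2·t). Sustituyendo t = 3.631339409485326: x(3.631339409485326) = 3.34465867456414.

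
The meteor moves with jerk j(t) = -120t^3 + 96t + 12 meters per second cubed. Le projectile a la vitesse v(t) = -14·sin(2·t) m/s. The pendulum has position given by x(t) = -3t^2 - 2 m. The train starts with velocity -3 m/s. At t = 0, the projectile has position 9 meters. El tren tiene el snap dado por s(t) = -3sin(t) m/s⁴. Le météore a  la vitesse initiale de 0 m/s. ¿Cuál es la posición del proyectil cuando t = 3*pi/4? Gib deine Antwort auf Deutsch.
Ausgehend von der Geschwindigkeit v(t) = -14·sin(2·t), nehmen wir 1 Stammfunktion. Die Stammfunktion von der Geschwindigkeit, mit x(0) = 9, ergibt die Position: x(t) = 7·cos(2·t) + 2. Mit x(t) = 7·cos(2·t) + 2 und Einsetzen von t = 3*pi/4, finden wir x = 2.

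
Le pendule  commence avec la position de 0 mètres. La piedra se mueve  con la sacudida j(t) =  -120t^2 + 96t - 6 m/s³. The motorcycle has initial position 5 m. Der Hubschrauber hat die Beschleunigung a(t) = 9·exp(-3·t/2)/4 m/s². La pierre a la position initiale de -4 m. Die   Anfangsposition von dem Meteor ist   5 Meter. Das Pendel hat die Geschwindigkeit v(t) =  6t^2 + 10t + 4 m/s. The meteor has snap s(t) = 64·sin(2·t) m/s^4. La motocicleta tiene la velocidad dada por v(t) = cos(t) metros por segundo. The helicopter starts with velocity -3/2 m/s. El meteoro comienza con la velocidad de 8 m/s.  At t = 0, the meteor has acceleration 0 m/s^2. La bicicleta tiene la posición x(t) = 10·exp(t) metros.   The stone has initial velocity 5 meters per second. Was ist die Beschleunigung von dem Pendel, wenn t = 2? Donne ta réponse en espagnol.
Partiendo de la velocidad v(t) = 6·t^2 + 10·t + 4, tomamos 1 derivada. Tomando d/dt de v(t), encontramos a(t) = 12·t + 10. Tenemos la aceleración a(t) = 12·t + 10. Sustituyendo t = 2: a(2) = 34.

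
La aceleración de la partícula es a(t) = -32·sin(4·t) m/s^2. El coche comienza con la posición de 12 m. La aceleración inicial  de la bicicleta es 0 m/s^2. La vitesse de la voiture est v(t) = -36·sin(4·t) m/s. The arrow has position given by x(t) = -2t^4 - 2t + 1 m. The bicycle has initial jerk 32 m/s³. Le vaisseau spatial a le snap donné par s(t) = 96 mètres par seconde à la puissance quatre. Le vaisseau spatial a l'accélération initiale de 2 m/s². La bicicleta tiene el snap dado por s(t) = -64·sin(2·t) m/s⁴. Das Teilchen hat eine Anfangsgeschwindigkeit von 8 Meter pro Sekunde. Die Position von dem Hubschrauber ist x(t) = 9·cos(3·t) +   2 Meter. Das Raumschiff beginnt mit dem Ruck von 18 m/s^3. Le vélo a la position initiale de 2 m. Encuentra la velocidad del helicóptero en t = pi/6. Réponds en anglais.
To solve this, we need to take 1 derivative of our position equation x(t) = 9·cos(3·t) + 2. The derivative of position gives velocity: v(t) = -27·sin(3·t). Using v(t) = -27·sin(3·t) and substituting t = pi/6, we find v = -27.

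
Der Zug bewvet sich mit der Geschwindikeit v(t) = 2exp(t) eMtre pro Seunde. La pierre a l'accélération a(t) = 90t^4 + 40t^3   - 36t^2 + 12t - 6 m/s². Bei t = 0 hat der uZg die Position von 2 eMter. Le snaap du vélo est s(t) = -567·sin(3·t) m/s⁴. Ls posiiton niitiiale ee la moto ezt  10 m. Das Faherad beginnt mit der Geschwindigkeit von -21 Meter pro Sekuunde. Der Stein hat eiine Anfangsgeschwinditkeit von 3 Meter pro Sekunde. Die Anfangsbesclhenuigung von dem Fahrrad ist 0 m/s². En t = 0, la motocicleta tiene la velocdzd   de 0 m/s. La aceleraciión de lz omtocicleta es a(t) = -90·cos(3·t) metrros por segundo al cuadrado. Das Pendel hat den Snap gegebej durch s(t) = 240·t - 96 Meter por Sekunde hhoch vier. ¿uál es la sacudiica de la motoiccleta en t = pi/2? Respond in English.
We must differentiate our acceleration equation a(t) = -90·cos(3·t) 1 time. The derivative of acceleration gives jerk: j(t) = 270·sin(3·t). Using j(t) = 270·sin(3·t) and substituting t = pi/2, we find j = -270.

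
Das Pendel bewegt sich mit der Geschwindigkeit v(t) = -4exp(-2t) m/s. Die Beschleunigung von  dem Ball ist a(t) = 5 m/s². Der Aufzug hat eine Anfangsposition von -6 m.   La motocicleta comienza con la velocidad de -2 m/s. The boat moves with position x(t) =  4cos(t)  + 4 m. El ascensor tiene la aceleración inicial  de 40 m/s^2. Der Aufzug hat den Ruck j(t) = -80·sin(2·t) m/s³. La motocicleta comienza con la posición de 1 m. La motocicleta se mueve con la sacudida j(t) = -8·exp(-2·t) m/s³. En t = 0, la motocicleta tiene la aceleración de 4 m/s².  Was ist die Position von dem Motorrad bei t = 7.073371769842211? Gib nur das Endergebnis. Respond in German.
Die Position bei t = 7.073371769842211 ist x = 7.18037859855616E-7.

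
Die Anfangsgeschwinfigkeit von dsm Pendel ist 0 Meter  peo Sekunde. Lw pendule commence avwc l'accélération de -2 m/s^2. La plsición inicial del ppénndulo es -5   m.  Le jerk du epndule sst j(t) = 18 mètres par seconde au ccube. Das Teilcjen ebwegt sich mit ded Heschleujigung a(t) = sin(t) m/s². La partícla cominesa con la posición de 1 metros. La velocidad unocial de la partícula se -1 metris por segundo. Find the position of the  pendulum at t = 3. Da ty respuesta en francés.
Nous devons intégrer notre équation du jerk j(t) = 18 3 fois. La primitive du jerk est l'accélération. En utilisant a(0) = -2, nous obtenons a(t) = 18·t - 2. En intégrant l'accélération et en utilisant la condition initiale v(0) = 0, nous obtenons v(t) = t·(9·t - 2). L'intégrale de la vitesse, avec x(0) = -5, donne la position: x(t) = 3·t^3 - t^2 - 5. En utilisant x(t) = 3·t^3 - t^2 - 5 et en substituant t = 3, nous trouvons x = 67.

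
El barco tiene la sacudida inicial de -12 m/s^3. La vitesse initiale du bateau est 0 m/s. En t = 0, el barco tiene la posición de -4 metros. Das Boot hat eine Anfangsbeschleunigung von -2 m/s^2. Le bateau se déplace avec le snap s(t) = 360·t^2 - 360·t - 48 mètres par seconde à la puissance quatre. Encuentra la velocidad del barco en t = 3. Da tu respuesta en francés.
Pour résoudre ceci, nous devons prendre 3 primitives de notre équation du snap s(t) = 360·t^2 - 360·t - 48. L'intégrale du snap, avec j(0) = -12, donne le jerk: j(t) = 120·t^3 - 180·t^2 - 48·t - 12. La primitive du jerk est l'accélération. En utilisant a(0) = -2, nous obtenons a(t) = 30·t^4 - 60·t^3 - 24·t^2 - 12·t - 2. En intégrant l'accélération et en utilisant la condition initiale v(0) = 0, nous obtenons v(t) = t·(6·t^4 - 15·t^3 - 8·t^2 - 6·t - 2). En utilisant v(t) = t·(6·t^4 - 15·t^3 - 8·t^2 - 6·t - 2) et en substituant t = 3, nous trouvons v = -33.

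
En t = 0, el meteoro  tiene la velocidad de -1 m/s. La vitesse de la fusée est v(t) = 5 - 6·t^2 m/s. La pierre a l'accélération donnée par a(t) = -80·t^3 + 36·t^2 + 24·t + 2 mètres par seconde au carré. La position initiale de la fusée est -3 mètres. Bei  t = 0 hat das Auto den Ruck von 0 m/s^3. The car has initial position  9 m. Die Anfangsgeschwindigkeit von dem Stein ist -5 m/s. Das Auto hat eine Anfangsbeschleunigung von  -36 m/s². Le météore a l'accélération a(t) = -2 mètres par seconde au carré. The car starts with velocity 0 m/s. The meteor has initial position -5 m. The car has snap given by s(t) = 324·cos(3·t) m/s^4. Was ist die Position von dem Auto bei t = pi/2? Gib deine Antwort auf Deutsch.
Wir müssen unsere Gleichung für den Snap s(t) = 324·cos(3·t) 4-mal integrieren. Durch Integration von dem Snap und Verwendung der Anfangsbedingung j(0) = 0, erhalten wir j(t) = 108·sin(3·t). Durch Integration von dem Ruck und Verwendung der Anfangsbedingung a(0) = -36, erhalten wir a(t) = -36·cos(3·t). Durch Integration von der Beschleunigung und Verwendung der Anfangsbedingung v(0) = 0, erhalten wir v(t) = -12·sin(3·t). Mit ∫v(t)dt und Anwendung von x(0) = 9, finden wir x(t) = 4·cos(3·t) + 5. Wir haben die Position x(t) = 4·cos(3·t) + 5. Durch Einsetzen von t = pi/2: x(pi/2) = 5.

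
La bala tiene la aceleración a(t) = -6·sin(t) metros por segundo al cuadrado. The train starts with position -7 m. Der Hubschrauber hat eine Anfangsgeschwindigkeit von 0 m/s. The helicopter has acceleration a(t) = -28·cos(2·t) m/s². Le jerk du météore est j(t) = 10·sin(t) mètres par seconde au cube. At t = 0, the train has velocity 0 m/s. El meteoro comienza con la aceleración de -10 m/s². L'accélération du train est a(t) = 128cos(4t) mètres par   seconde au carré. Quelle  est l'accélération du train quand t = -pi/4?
En utilisant a(t) = 128·cos(4·t) et en substituant t = -pi/4, nous trouvons a = -128.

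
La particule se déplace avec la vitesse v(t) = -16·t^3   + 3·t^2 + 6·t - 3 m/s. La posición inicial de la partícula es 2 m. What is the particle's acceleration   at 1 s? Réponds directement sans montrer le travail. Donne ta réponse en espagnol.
La aceleración en t = 1 es a = -36.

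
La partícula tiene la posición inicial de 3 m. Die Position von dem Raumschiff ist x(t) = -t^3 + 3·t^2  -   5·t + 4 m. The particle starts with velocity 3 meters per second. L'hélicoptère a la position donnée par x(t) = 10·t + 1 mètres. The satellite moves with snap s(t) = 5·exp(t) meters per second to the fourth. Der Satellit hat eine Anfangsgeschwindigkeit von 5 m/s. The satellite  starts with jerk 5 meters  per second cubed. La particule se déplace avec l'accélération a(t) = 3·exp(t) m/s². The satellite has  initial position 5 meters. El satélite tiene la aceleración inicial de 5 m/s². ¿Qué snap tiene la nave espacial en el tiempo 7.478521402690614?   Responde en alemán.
Ausgehend von der Position x(t) = -t^3 + 3·t^2 - 5·t + 4, nehmen wir 4 Ableitungen. Durch Ableiten von der Position erhalten wir die Geschwindigkeit: v(t) = -3·t^2 + 6·t - 5. Mit d/dt von v(t) finden wir a(t) = 6 - 6·t. Die Ableitung von der Beschleunigung ergibt den Ruck: j(t) = -6. Durch Ableiten von dem Ruck erhalten wir den Snap: s(t) = 0. Aus der Gleichung für den Snap s(t) = 0, setzen wir t = 7.478521402690614 ein und erhalten s = 0.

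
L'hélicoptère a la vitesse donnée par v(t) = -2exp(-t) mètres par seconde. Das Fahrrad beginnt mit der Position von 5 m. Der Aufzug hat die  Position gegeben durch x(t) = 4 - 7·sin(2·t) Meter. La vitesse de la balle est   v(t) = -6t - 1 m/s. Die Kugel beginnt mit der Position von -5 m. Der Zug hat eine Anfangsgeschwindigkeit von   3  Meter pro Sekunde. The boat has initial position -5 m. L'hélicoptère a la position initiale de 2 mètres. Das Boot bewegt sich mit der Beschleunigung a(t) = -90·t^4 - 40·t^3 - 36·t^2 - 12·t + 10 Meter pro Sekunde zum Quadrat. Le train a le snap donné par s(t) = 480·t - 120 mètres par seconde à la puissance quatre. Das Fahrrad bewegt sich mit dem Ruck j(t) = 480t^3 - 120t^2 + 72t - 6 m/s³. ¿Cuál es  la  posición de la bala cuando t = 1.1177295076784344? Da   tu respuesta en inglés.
We must find the antiderivative of our velocity equation v(t) = -6·t - 1 1 time. Integrating velocity and using the initial condition x(0) = -5, we get x(t) = -3·t^2 - t - 5. Using x(t) = -3·t^2 - t - 5 and substituting t = 1.1177295076784344, we find x = -9.86568726468366.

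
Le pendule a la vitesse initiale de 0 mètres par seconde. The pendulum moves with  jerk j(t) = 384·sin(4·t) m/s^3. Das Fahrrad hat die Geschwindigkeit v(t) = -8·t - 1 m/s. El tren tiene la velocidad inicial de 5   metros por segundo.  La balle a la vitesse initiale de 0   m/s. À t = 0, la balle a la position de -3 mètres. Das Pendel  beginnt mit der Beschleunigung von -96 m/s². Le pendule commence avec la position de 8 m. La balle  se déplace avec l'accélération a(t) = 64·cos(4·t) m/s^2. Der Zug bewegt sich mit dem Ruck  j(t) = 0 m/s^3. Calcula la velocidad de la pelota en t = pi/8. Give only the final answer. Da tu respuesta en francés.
v(pi/8) = 16.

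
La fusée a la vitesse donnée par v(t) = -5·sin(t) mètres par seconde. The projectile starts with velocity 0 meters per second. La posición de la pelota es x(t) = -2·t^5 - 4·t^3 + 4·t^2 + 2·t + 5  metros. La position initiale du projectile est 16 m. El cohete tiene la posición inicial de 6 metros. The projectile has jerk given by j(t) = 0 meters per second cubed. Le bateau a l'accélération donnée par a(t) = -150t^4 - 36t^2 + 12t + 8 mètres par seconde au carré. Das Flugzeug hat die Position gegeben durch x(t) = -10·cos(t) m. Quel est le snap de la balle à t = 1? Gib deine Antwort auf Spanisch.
Debemos derivar nuestra ecuación de la posición x(t) = -2·t^5 - 4·t^3 + 4·t^2 + 2·t + 5 4 veces. La derivada de la posición da la velocidad: v(t) = -10·t^4 - 12·t^2 + 8·t + 2. La derivada de la velocidad da la aceleración: a(t) = -40·t^3 - 24·t + 8. Tomando d/dt de a(t), encontramos j(t) = -120·t^2 - 24. Derivando la sacudida, obtenemos el snap: s(t) = -240·t. Tenemos el snap s(t) = -240·t. Sustituyendo t = 1: s(1) = -240.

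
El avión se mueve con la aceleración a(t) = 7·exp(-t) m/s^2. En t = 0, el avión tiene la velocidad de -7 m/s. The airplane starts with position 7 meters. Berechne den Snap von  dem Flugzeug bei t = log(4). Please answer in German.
Wir müssen unsere Gleichung für die Beschleunigung a(t) = 7·exp(-t) 2-mal ableiten. Die Ableitung von der Beschleunigung ergibt den Ruck: j(t) = -7·exp(-t). Durch Ableiten von dem Ruck erhalten wir den Snap: s(t) = 7·exp(-t). Mit s(t) = 7·exp(-t) und Einsetzen von t = log(4), finden wir s = 7/4.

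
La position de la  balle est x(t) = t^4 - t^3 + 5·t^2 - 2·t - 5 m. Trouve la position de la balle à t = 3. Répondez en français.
En utilisant x(t) = t^4 - t^3 + 5·t^2 - 2·t - 5 et en substituant t = 3, nous trouvons x = 88.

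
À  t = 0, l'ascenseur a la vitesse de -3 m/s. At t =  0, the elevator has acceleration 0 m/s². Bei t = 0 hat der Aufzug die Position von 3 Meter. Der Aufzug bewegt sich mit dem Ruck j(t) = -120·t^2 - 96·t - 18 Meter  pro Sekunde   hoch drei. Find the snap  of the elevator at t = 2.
Starting from jerk j(t) = -120·t^2 - 96·t - 18, we take 1 derivative. Taking d/dt of j(t), we find s(t) = -240·t - 96. We have snap s(t) = -240·t - 96. Substituting t = 2: s(2) = -576.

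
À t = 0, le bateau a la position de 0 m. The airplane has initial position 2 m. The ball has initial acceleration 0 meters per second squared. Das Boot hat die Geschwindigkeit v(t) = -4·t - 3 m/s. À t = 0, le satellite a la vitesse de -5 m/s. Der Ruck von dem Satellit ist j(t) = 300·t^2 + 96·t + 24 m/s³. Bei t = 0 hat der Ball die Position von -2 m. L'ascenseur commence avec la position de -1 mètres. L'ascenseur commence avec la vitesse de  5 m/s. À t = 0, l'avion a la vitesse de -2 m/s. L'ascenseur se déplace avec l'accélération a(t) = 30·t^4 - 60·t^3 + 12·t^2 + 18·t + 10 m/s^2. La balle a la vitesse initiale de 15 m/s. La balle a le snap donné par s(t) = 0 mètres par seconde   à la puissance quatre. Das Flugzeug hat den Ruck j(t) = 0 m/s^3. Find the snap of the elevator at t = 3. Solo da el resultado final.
The answer is 2184.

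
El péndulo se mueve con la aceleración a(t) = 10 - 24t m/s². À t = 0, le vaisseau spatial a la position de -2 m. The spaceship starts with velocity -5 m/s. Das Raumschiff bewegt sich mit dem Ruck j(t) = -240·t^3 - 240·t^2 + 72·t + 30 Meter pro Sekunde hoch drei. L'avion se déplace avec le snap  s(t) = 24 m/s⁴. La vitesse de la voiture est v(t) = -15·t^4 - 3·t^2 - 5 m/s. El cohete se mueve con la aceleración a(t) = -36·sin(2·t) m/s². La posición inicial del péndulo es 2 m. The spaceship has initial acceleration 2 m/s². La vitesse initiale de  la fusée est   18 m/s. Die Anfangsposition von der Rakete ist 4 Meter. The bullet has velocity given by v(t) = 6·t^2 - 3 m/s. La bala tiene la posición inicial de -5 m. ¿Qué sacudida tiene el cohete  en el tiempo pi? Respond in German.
Wir müssen unsere Gleichung für die Beschleunigung a(t) = -36·sin(2·t) 1-mal ableiten. Mit d/dt von a(t) finden wir j(t) = -72·cos(2·t). Aus der Gleichung für den Ruck j(t) = -72·cos(2·t), setzen wir t = pi ein und erhalten j = -72.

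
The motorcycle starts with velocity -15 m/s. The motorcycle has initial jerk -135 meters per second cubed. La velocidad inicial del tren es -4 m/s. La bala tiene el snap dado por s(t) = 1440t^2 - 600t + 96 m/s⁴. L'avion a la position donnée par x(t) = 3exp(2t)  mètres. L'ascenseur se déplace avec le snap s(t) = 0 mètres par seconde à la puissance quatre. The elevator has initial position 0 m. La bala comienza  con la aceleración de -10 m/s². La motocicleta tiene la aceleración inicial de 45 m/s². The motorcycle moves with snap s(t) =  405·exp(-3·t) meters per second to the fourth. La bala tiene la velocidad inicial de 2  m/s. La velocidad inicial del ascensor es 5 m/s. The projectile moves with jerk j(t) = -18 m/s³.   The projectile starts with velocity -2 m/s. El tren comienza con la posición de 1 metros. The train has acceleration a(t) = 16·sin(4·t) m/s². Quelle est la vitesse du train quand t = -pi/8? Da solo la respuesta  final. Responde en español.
En t = -pi/8, v = 0.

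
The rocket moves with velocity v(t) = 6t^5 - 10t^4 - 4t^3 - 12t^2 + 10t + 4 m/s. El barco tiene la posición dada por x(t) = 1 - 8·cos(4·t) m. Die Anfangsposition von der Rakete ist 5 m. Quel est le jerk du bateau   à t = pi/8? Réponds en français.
En partant de la position x(t) = 1 - 8·cos(4·t), nous prenons 3 dérivées. En dérivant la position, nous obtenons la vitesse: v(t) = 32·sin(4·t). En dérivant la vitesse, nous obtenons l'accélération: a(t) = 128·cos(4·t). La dérivée de l'accélération donne le jerk: j(t) = -512·sin(4·t). Nous avons le jerk j(t) = -512·sin(4·t). En substituant t = pi/8: j(pi/8) = -512.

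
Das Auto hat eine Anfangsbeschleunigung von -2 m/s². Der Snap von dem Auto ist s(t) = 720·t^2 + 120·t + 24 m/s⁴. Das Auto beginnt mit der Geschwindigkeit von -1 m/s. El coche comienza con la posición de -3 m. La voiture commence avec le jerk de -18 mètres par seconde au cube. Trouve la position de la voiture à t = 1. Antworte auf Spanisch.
Necesitamos integrar nuestra ecuación del snap s(t) = 720·t^2 + 120·t + 24 4 veces. La antiderivada del snap, con j(0) = -18, da la sacudida: j(t) = 240·t^3 + 60·t^2 + 24·t - 18. Tomando ∫j(t)dt y aplicando a(0) = -2, encontramos a(t) = 60·t^4 + 20·t^3 + 12·t^2 - 18·t - 2. Integrando la aceleración y usando la condición inicial v(0) = -1, obtenemos v(t) = 12·t^5 + 5·t^4 + 4·t^3 - 9·t^2 - 2·t - 1. Integrando la velocidad y usando la condición inicial x(0) = -3, obtenemos x(t) = 2·t^6 + t^5 + t^4 - 3·t^3 - t^2 - t - 3. Usando x(t) = 2·t^6 + t^5 + t^4 - 3·t^3 - t^2 - t - 3 y sustituyendo t = 1, encontramos x = -4.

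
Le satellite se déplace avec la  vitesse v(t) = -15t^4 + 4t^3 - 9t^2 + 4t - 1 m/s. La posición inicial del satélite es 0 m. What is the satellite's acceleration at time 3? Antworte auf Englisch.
To solve this, we need to take 1 derivative of our velocity equation v(t) = -15·t^4 + 4·t^3 - 9·t^2 + 4·t - 1. Taking d/dt of v(t), we find a(t) = -60·t^3 + 12·t^2 - 18·t + 4. Using a(t) = -60·t^3 + 12·t^2 - 18·t + 4 and substituting t = 3, we find a = -1562.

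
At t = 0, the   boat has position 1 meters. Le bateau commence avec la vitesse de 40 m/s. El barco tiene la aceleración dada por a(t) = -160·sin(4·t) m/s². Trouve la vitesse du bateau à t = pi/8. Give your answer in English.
To find the answer, we compute 1 antiderivative of a(t) = -160·sin(4·t). Finding the integral of a(t) and using v(0) = 40: v(t) = 40·cos(4·t). Using v(t) = 40·cos(4·t) and substituting t = pi/8, we find v = 0.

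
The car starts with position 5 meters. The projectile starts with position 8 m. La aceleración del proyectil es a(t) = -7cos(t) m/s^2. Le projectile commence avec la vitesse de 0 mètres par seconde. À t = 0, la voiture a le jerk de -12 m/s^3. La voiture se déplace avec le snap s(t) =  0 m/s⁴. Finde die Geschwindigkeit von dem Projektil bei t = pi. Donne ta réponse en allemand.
Um dies zu lösen, müssen wir 1 Integral unserer Gleichung für die Beschleunigung a(t) = -7·cos(t) finden. Die Stammfunktion von der Beschleunigung, mit v(0) = 0, ergibt die Geschwindigkeit: v(t) = -7·sin(t). Wir haben die Geschwindigkeit v(t) = -7·sin(t). Durch Einsetzen von t = pi: v(pi) = 0.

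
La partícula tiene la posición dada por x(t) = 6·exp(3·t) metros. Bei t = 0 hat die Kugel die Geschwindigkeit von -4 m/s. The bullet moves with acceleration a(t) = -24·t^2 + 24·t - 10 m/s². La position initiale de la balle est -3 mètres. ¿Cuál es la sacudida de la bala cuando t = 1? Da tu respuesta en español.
Partiendo de la aceleración a(t) = -24·t^2 + 24·t - 10, tomamos 1 derivada. La derivada de la aceleración da la sacudida: j(t) = 24 - 48·t. Tenemos la sacudida j(t) = 24 - 48·t. Sustituyendo t = 1: j(1) = -24.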